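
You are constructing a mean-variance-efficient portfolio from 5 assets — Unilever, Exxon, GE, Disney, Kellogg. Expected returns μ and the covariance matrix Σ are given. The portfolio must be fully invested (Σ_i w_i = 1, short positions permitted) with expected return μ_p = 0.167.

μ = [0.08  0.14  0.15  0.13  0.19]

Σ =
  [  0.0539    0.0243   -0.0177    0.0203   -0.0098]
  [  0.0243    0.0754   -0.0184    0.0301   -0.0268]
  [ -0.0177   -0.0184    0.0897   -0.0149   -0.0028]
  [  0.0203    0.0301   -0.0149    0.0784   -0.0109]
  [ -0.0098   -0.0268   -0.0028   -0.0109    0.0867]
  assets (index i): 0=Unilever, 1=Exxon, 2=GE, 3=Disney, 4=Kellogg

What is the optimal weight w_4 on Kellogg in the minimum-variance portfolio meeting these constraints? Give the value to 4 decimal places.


0.3963

p=Σ⁻¹μ = [1.2813  2.8715  2.8292  1.2443  3.4717]
q=Σ⁻¹𝟙 = [18.4169  16.0737  20.1186  8.4608  20.2978]
a=μᵀp=1.750268  b=𝟙ᵀp=11.697948  c=𝟙ᵀq=83.367817  D=ac−b²=9.074020
λ₁=(c·0.167−b)/D = (83.367817·0.167−11.697948)/9.074020 = 0.245148
λ₂=(a−b·0.167)/D = (1.750268−11.697948·0.167)/9.074020 = -0.022403
w* = 0.245148·p + -0.022403·q:
  w_0 = 0.245148·1.2813 + -0.022403·18.4169 = -0.0985  (Unilever)
  w_1 = 0.245148·2.8715 + -0.022403·16.0737 = 0.3438  (Exxon)
  w_2 = 0.245148·2.8292 + -0.022403·20.1186 = 0.2428  (GE)
  w_3 = 0.245148·1.2443 + -0.022403·8.4608 = 0.1155  (Disney)
  w_4 = 0.245148·3.4717 + -0.022403·20.2978 = 0.3963  (Kellogg)
Σw_i=1.0000  μᵀw=0.1670
σ²=wᵀΣw=λ₁·μ_p+λ₂ = 0.245148·0.167 + -0.022403 = 0.018536 ≈ 0.0185


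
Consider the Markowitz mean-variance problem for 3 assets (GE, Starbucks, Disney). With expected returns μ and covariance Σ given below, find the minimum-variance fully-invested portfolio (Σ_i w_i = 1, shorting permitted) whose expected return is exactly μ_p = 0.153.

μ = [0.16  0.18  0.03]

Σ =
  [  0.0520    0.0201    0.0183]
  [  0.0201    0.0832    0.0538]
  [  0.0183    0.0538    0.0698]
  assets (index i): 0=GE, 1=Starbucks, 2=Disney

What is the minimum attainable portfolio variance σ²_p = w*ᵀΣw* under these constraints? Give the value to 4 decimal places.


0.0395

g=Σ⁻¹μ = [2.7966  3.3574  -2.8912]
h=Σ⁻¹𝟙 = [15.2110  3.3077  7.7892]
a=μᵀg=0.965055  b=𝟙ᵀg=3.262827  c=𝟙ᵀh=26.307898  D=ac−b²=14.742539
λ₁=(c·0.153−b)/D = (26.307898·0.153−3.262827)/14.742539 = 0.051706
λ₂=(a−b·0.153)/D = (0.965055−3.262827·0.153)/14.742539 = 0.031599
w* = 0.051706·g + 0.031599·h:
  w_0 = 0.051706·2.7966 + 0.031599·15.2110 = 0.6253  (GE)
  w_1 = 0.051706·3.3574 + 0.031599·3.3077 = 0.2781  (Starbucks)
  w_2 = 0.051706·-2.8912 + 0.031599·7.7892 = 0.0966  (Disney)
Σw_i=1.0000  μᵀw=0.1530
σ²=wᵀΣw=λ₁·μ_p+λ₂ = 0.051706·0.153 + 0.031599 = 0.039510 ≈ 0.0395


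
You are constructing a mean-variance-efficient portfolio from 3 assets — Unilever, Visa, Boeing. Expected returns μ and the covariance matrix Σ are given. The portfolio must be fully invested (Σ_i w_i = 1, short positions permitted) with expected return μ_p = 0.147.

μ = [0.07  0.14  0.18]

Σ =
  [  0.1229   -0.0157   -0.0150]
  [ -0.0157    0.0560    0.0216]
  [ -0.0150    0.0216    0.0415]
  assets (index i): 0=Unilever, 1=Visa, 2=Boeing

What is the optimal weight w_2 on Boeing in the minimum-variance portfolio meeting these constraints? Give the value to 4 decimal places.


0.5574

x=Σ⁻¹μ = [1.2338  1.2523  4.1315]
y=Σ⁻¹𝟙 = [12.4563  12.9103  21.8791]
a=μᵀx=1.005360  b=𝟙ᵀx=6.617615  c=𝟙ᵀy=47.245654  D=ac−b²=3.706041
λ₁=(c·0.147−b)/D = (47.245654·0.147−6.617615)/3.706041 = 0.088368
λ₂=(a−b·0.147)/D = (1.005360−6.617615·0.147)/3.706041 = 0.008788
w* = 0.088368·x + 0.008788·y:
  w_0 = 0.088368·1.2338 + 0.008788·12.4563 = 0.2185  (Unilever)
  w_1 = 0.088368·1.2523 + 0.008788·12.9103 = 0.2241  (Visa)
  w_2 = 0.088368·4.1315 + 0.008788·21.8791 = 0.5574  (Boeing)
Σw_i=1.0000  μᵀw=0.1470
σ²=wᵀΣw=λ₁·μ_p+λ₂ = 0.088368·0.147 + 0.008788 = 0.021779 ≈ 0.0218


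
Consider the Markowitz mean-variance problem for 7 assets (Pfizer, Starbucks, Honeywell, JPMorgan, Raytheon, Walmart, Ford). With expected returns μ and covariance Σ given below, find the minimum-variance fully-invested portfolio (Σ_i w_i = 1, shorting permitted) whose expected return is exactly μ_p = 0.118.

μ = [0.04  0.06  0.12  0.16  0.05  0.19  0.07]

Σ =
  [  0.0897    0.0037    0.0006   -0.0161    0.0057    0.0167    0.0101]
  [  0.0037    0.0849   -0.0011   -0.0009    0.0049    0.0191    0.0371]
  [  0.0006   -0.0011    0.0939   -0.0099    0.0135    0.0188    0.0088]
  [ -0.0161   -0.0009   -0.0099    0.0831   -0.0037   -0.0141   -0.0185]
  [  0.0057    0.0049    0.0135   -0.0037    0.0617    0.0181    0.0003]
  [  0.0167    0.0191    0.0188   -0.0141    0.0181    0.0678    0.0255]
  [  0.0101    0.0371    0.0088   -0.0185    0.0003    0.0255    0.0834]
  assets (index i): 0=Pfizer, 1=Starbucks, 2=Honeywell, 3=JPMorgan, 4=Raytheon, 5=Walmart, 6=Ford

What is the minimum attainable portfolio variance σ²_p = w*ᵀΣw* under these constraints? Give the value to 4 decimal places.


0.0147

u=Σ⁻¹μ = [0.3425  -0.1146  0.9501  2.6936  -0.1129  2.9047  0.4583]
v=Σ⁻¹𝟙 = [11.4661  5.4651  8.9621  18.9573  12.4362  4.7917  9.9204]
a=μᵀu=1.130152  b=𝟙ᵀu=7.121830  c=𝟙ᵀv=71.998884  D=ac−b²=30.649224
λ₁=(c·0.118−b)/D = (71.998884·0.118−7.121830)/30.649224 = 0.044831
λ₂=(a−b·0.118)/D = (1.130152−7.121830·0.118)/30.649224 = 0.009455
w* = 0.044831·u + 0.009455·v:
  w_0 = 0.044831·0.3425 + 0.009455·11.4661 = 0.1238  (Pfizer)
  w_1 = 0.044831·-0.1146 + 0.009455·5.4651 = 0.0465  (Starbucks)
  w_2 = 0.044831·0.9501 + 0.009455·8.9621 = 0.1273  (Honeywell)
  w_3 = 0.044831·2.6936 + 0.009455·18.9573 = 0.3000  (JPMorgan)
  w_4 = 0.044831·-0.1129 + 0.009455·12.4362 = 0.1125  (Raytheon)
  w_5 = 0.044831·2.9047 + 0.009455·4.7917 = 0.1755  (Walmart)
  w_6 = 0.044831·0.4583 + 0.009455·9.9204 = 0.1143  (Ford)
Σw_i=1.0000  μᵀw=0.1180
σ²=wᵀΣw=λ₁·μ_p+λ₂ = 0.044831·0.118 + 0.009455 = 0.014745 ≈ 0.0147


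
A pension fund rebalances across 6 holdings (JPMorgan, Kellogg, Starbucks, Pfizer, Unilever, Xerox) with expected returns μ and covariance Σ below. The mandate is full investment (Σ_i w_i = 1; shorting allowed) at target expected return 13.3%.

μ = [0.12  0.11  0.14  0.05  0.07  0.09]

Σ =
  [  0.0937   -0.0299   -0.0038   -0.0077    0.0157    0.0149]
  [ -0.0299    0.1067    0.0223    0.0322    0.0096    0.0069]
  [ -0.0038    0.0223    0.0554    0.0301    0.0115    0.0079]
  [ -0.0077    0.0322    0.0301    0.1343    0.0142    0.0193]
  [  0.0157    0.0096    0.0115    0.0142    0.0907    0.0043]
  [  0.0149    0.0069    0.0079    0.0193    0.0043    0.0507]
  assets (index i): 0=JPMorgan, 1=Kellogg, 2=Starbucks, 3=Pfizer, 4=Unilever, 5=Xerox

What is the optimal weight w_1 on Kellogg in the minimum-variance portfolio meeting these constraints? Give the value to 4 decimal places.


x=Σ⁻¹μ = [1.4800  1.0283  2.2934  -0.4630  0.1407  1.0072]
y=Σ⁻¹𝟙 = [10.8510  8.2778  11.8838  0.9620  6.0124  12.6805]
a=μᵀx=0.689141  b=𝟙ᵀx=5.486630  c=𝟙ᵀy=50.667527  D=ac−b²=4.813964
λ₁=(c·0.133−b)/D = (50.667527·0.133−5.486630)/4.813964 = 0.260108
λ₂=(a−b·0.133)/D = (0.689141−5.486630·0.133)/4.813964 = -0.008430
w* = 0.260108·x + -0.008430·y:
  w_0 = 0.260108·1.4800 + -0.008430·10.8510 = 0.2935  (JPMorgan)
  w_1 = 0.260108·1.0283 + -0.008430·8.2778 = 0.1977  (Kellogg)
  w_2 = 0.260108·2.2934 + -0.008430·11.8838 = 0.4964  (Starbucks)
  w_3 = 0.260108·-0.4630 + -0.008430·0.9620 = -0.1285  (Pfizer)
  w_4 = 0.260108·0.1407 + -0.008430·6.0124 = -0.0141  (Unilever)
  w_5 = 0.260108·1.0072 + -0.008430·12.6805 = 0.1551  (Xerox)
Σw_i=1.0000  μᵀw=0.1330
σ²=wᵀΣw=λ₁·μ_p+λ₂ = 0.260108·0.133 + -0.008430 = 0.026165 ≈ 0.0262

0.1977


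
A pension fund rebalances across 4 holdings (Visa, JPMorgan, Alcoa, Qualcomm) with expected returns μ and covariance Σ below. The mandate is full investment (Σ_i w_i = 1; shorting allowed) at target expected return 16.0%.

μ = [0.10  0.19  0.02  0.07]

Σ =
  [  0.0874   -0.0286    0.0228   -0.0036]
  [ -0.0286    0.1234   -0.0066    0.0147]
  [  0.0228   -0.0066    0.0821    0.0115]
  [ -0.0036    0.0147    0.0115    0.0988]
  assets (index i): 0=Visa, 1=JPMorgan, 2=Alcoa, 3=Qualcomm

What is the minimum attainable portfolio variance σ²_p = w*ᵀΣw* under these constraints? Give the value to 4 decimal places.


p=Σ⁻¹μ = [1.8333  1.8933  -0.1855  0.5152]
q=Σ⁻¹𝟙 = [13.0914  10.6206  8.2700  8.0557]
a=μᵀp=0.575417  b=𝟙ᵀp=4.056352  c=𝟙ᵀq=40.037740  D=ac−b²=6.584414
λ₁=(c·0.160−b)/D = (40.037740·0.160−4.056352)/6.584414 = 0.356856
λ₂=(a−b·0.160)/D = (0.575417−4.056352·0.160)/6.584414 = -0.011178
w* = 0.356856·p + -0.011178·q:
  w_0 = 0.356856·1.8333 + -0.011178·13.0914 = 0.5079  (Visa)
  w_1 = 0.356856·1.8933 + -0.011178·10.6206 = 0.5569  (JPMorgan)
  w_2 = 0.356856·-0.1855 + -0.011178·8.2700 = -0.1586  (Alcoa)
  w_3 = 0.356856·0.5152 + -0.011178·8.0557 = 0.0938  (Qualcomm)
Σw_i=1.0000  μᵀw=0.1600
σ²=wᵀΣw=λ₁·μ_p+λ₂ = 0.356856·0.160 + -0.011178 = 0.045919 ≈ 0.0459

0.0459


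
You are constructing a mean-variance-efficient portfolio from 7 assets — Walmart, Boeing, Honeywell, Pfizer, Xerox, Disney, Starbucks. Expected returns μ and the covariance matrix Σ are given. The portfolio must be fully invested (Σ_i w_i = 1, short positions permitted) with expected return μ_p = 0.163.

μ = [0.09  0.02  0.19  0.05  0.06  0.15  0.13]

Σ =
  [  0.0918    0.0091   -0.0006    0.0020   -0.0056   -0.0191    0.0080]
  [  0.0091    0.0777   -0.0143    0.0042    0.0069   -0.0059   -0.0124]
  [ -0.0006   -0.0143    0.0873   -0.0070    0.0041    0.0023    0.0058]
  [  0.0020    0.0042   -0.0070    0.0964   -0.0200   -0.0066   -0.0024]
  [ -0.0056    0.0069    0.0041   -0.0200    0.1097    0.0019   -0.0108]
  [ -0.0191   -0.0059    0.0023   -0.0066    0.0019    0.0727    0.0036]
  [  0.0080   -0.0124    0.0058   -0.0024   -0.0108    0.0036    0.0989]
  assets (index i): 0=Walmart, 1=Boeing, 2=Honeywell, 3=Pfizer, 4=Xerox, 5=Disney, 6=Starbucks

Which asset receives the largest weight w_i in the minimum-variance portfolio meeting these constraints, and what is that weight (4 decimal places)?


u=Σ⁻¹μ = [1.3426  0.7626  2.2108  0.9659  0.7360  2.4176  1.1876]
v=Σ⁻¹𝟙 = [12.7206  15.2059  13.4113  14.3851  11.7111  18.3540  11.1621]
a=μᵀu=1.165634  b=𝟙ᵀu=9.623210  c=𝟙ᵀv=96.950072  D=ac−b²=20.402174
λ₁=(c·0.163−b)/D = (96.950072·0.163−9.623210)/20.402174 = 0.302892
λ₂=(a−b·0.163)/D = (1.165634−9.623210·0.163)/20.402174 = -0.019750
w* = 0.302892·u + -0.019750·v:
  w_0 = 0.302892·1.3426 + -0.019750·12.7206 = 0.1554  (Walmart)
  w_1 = 0.302892·0.7626 + -0.019750·15.2059 = -0.0693  (Boeing)
  w_2 = 0.302892·2.2108 + -0.019750·13.4113 = 0.4048  (Honeywell)
  w_3 = 0.302892·0.9659 + -0.019750·14.3851 = 0.0085  (Pfizer)
  w_4 = 0.302892·0.7360 + -0.019750·11.7111 = -0.0084  (Xerox)
  w_5 = 0.302892·2.4176 + -0.019750·18.3540 = 0.3698  (Disney)
  w_6 = 0.302892·1.1876 + -0.019750·11.1621 = 0.1393  (Starbucks)
Σw_i=1.0000  μᵀw=0.1630
σ²=wᵀΣw=λ₁·μ_p+λ₂ = 0.302892·0.163 + -0.019750 = 0.029621 ≈ 0.0296

Honeywell (0.4048)


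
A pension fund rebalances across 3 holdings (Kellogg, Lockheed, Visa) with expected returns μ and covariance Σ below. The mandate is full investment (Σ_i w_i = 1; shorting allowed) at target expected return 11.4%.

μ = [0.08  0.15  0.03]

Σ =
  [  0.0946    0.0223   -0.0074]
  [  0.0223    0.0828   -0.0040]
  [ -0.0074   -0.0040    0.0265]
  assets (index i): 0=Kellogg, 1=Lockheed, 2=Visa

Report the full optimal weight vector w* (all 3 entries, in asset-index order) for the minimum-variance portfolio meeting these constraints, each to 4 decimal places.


u=Σ⁻¹μ = [0.5576  1.7363  1.5499]
v=Σ⁻¹𝟙 = [11.2850  11.0941  42.5617]
a=μᵀu=0.351548  b=𝟙ᵀu=3.843765  c=𝟙ᵀv=64.940781  D=ac−b²=8.055284
λ₁=(c·0.114−b)/D = (64.940781·0.114−3.843765)/8.055284 = 0.441882
λ₂=(a−b·0.114)/D = (0.351548−3.843765·0.114)/8.055284 = -0.010756
w* = 0.441882·u + -0.010756·v:
  w_0 = 0.441882·0.5576 + -0.010756·11.2850 = 0.1250  (Kellogg)
  w_1 = 0.441882·1.7363 + -0.010756·11.0941 = 0.6479  (Lockheed)
  w_2 = 0.441882·1.5499 + -0.010756·42.5617 = 0.2271  (Visa)
Σw_i=1.0000  μᵀw=0.1140
σ²=wᵀΣw=λ₁·μ_p+λ₂ = 0.441882·0.114 + -0.010756 = 0.039619 ≈ 0.0396

0.1250  0.6479  0.2271


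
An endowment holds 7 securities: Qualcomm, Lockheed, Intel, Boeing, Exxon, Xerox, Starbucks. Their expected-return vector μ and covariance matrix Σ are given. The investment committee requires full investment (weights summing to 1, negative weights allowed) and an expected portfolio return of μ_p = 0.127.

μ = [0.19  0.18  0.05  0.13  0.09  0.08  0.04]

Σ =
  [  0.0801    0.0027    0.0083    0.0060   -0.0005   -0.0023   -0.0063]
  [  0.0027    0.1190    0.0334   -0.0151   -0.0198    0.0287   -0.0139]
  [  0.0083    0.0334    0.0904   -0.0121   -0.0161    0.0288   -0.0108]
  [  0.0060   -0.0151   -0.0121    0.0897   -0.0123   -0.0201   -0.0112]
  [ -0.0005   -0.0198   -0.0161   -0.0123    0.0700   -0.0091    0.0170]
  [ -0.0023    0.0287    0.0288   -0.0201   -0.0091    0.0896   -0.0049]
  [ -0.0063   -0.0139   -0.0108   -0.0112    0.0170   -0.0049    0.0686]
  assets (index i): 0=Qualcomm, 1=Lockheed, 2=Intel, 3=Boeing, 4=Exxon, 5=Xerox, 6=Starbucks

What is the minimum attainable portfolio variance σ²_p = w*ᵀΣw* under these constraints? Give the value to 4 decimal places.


x=Σ⁻¹μ = [2.2547  1.9531  0.1056  2.3224  2.1553  1.0926  1.1256]
y=Σ⁻¹𝟙 = [11.3392  10.4115  10.9965  21.6235  20.7194  12.5629  18.7526]
a=μᵀx=1.413546  b=𝟙ᵀx=11.009287  c=𝟙ᵀy=106.405679  D=ac−b²=29.204899
λ₁=(c·0.127−b)/D = (106.405679·0.127−11.009287)/29.204899 = 0.085747
λ₂=(a−b·0.127)/D = (1.413546−11.009287·0.127)/29.204899 = 0.000526
w* = 0.085747·x + 0.000526·y:
  w_0 = 0.085747·2.2547 + 0.000526·11.3392 = 0.1993  (Qualcomm)
  w_1 = 0.085747·1.9531 + 0.000526·10.4115 = 0.1729  (Lockheed)
  w_2 = 0.085747·0.1056 + 0.000526·10.9965 = 0.0148  (Intel)
  w_3 = 0.085747·2.3224 + 0.000526·21.6235 = 0.2105  (Boeing)
  w_4 = 0.085747·2.1553 + 0.000526·20.7194 = 0.1957  (Exxon)
  w_5 = 0.085747·1.0926 + 0.000526·12.5629 = 0.1003  (Xerox)
  w_6 = 0.085747·1.1256 + 0.000526·18.7526 = 0.1064  (Starbucks)
Σw_i=1.0000  μᵀw=0.1270
σ²=wᵀΣw=λ₁·μ_p+λ₂ = 0.085747·0.127 + 0.000526 = 0.011416 ≈ 0.0114

0.0114


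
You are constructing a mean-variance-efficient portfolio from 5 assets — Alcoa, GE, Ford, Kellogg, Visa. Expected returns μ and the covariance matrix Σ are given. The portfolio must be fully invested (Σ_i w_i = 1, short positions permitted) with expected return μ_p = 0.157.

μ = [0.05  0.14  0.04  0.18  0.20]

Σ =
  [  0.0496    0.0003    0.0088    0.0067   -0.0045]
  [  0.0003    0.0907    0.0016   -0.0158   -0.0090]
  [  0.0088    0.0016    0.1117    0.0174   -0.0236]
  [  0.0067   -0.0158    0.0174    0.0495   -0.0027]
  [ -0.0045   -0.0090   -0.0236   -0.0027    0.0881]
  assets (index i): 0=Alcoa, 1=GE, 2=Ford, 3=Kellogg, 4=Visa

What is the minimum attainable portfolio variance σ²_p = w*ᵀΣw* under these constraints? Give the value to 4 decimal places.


0.0142

p=Σ⁻¹μ = [0.6092  2.5909  0.1557  4.4759  2.7448]
q=Σ⁻¹𝟙 = [17.3550  16.1840  7.5390  21.2721  16.5620]
a=μᵀp=1.754027  b=𝟙ᵀp=10.576431  c=𝟙ᵀq=78.912022  D=ac−b²=26.552963
λ₁=(c·0.157−b)/D = (78.912022·0.157−10.576431)/26.552963 = 0.068269
λ₂=(a−b·0.157)/D = (1.754027−10.576431·0.157)/26.552963 = 0.003522
w* = 0.068269·p + 0.003522·q:
  w_0 = 0.068269·0.6092 + 0.003522·17.3550 = 0.1027  (Alcoa)
  w_1 = 0.068269·2.5909 + 0.003522·16.1840 = 0.2339  (GE)
  w_2 = 0.068269·0.1557 + 0.003522·7.5390 = 0.0372  (Ford)
  w_3 = 0.068269·4.4759 + 0.003522·21.2721 = 0.3805  (Kellogg)
  w_4 = 0.068269·2.7448 + 0.003522·16.5620 = 0.2457  (Visa)
Σw_i=1.0000  μᵀw=0.1570
σ²=wᵀΣw=λ₁·μ_p+λ₂ = 0.068269·0.157 + 0.003522 = 0.014241 ≈ 0.0142


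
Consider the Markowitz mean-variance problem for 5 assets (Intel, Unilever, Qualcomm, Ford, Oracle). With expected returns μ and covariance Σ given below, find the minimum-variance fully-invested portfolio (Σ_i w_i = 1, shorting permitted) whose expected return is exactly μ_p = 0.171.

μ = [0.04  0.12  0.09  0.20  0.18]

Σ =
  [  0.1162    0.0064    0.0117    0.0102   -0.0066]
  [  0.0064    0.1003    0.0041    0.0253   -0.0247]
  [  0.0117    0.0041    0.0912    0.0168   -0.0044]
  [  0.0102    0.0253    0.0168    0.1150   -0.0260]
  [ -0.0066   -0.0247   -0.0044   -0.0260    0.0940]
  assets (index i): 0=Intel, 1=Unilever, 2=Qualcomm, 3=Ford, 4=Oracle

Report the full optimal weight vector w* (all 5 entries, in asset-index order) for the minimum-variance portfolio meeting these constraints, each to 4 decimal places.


g=Σ⁻¹μ = [0.1907  1.3647  0.6762  1.9706  2.8636]
h=Σ⁻¹𝟙 = [7.3403  11.2298  8.8400  8.0697  16.7503]
a=μᵀg=1.141821  b=𝟙ᵀg=7.065775  c=𝟙ᵀh=52.230060  D=ac−b²=9.712215
λ₁=(c·0.171−b)/D = (52.230060·0.171−7.065775)/9.712215 = 0.192084
λ₂=(a−b·0.171)/D = (1.141821−7.065775·0.171)/9.712215 = -0.006839
w* = 0.192084·g + -0.006839·h:
  w_0 = 0.192084·0.1907 + -0.006839·7.3403 = -0.0136  (Intel)
  w_1 = 0.192084·1.3647 + -0.006839·11.2298 = 0.1853  (Unilever)
  w_2 = 0.192084·0.6762 + -0.006839·8.8400 = 0.0694  (Qualcomm)
  w_3 = 0.192084·1.9706 + -0.006839·8.0697 = 0.3233  (Ford)
  w_4 = 0.192084·2.8636 + -0.006839·16.7503 = 0.4355  (Oracle)
Σw_i=1.0000  μᵀw=0.1710
σ²=wᵀΣw=λ₁·μ_p+λ₂ = 0.192084·0.171 + -0.006839 = 0.026007 ≈ 0.0260

-0.0136  0.1853  0.0694  0.3233  0.4355


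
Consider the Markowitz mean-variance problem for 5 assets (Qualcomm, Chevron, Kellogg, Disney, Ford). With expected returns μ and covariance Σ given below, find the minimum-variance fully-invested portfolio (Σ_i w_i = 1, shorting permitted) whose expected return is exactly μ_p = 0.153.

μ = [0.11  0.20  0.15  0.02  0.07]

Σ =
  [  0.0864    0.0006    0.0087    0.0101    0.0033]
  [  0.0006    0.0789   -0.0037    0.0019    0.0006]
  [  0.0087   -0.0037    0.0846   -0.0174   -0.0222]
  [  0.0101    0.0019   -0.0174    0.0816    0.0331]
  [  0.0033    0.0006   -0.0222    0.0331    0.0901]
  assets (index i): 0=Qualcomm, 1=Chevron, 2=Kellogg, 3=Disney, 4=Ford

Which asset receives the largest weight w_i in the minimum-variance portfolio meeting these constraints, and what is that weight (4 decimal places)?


Chevron (0.3973)

x=Σ⁻¹μ = [0.9939  2.6167  2.1125  0.0084  1.2405]
y=Σ⁻¹𝟙 = [8.2343  13.0619  16.5087  9.9384  11.1268]
a=μᵀx=1.036558  b=𝟙ᵀx=6.972087  c=𝟙ᵀy=58.869959  D=ac−b²=12.412139
λ₁=(c·0.153−b)/D = (58.869959·0.153−6.972087)/12.412139 = 0.163954
λ₂=(a−b·0.153)/D = (1.036558−6.972087·0.153)/12.412139 = -0.002431
w* = 0.163954·x + -0.002431·y:
  w_0 = 0.163954·0.9939 + -0.002431·8.2343 = 0.1429  (Qualcomm)
  w_1 = 0.163954·2.6167 + -0.002431·13.0619 = 0.3973  (Chevron)
  w_2 = 0.163954·2.1125 + -0.002431·16.5087 = 0.3062  (Kellogg)
  w_3 = 0.163954·0.0084 + -0.002431·9.9384 = -0.0228  (Disney)
  w_4 = 0.163954·1.2405 + -0.002431·11.1268 = 0.1763  (Ford)
Σw_i=1.0000  μᵀw=0.1530
σ²=wᵀΣw=λ₁·μ_p+λ₂ = 0.163954·0.153 + -0.002431 = 0.022654 ≈ 0.0227


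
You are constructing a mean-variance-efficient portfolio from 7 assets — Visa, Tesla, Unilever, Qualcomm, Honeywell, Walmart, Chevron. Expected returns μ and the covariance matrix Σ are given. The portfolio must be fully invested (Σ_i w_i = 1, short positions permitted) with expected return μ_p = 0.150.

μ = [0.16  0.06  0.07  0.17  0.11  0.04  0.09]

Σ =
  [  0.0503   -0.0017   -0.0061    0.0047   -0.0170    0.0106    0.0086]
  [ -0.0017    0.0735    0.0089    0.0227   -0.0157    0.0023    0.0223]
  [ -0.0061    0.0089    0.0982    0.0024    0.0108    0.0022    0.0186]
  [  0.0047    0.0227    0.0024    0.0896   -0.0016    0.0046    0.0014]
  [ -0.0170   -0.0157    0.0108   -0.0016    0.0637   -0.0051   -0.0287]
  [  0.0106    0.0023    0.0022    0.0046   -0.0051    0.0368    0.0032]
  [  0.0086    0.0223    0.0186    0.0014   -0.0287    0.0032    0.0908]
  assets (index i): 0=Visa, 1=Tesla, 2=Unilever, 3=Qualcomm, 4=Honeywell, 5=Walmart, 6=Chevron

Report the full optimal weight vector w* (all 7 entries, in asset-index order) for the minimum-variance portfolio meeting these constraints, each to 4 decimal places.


0.4491  0.0174  0.0017  0.1948  0.3360  -0.1363  0.1373

x=Σ⁻¹μ = [4.0598  0.7403  0.1616  1.5320  3.6998  0.0493  1.5358]
y=Σ⁻¹𝟙 = [24.5712  14.2360  3.4269  5.4335  33.4644  21.7241  14.2157]
a=μᵀx=1.512913  b=𝟙ᵀx=11.778603  c=𝟙ᵀy=117.071901  D=ac−b²=38.384115
λ₁=(c·0.150−b)/D = (117.071901·0.150−11.778603)/38.384115 = 0.150640
λ₂=(a−b·0.150)/D = (1.512913−11.778603·0.150)/38.384115 = -0.006614
w* = 0.150640·x + -0.006614·y:
  w_0 = 0.150640·4.0598 + -0.006614·24.5712 = 0.4491  (Visa)
  w_1 = 0.150640·0.7403 + -0.006614·14.2360 = 0.0174  (Tesla)
  w_2 = 0.150640·0.1616 + -0.006614·3.4269 = 0.0017  (Unilever)
  w_3 = 0.150640·1.5320 + -0.006614·5.4335 = 0.1948  (Qualcomm)
  w_4 = 0.150640·3.6998 + -0.006614·33.4644 = 0.3360  (Honeywell)
  w_5 = 0.150640·0.0493 + -0.006614·21.7241 = -0.1363  (Walmart)
  w_6 = 0.150640·1.5358 + -0.006614·14.2157 = 0.1373  (Chevron)
Σw_i=1.0000  μᵀw=0.1500
σ²=wᵀΣw=λ₁·μ_p+λ₂ = 0.150640·0.150 + -0.006614 = 0.015982 ≈ 0.0160


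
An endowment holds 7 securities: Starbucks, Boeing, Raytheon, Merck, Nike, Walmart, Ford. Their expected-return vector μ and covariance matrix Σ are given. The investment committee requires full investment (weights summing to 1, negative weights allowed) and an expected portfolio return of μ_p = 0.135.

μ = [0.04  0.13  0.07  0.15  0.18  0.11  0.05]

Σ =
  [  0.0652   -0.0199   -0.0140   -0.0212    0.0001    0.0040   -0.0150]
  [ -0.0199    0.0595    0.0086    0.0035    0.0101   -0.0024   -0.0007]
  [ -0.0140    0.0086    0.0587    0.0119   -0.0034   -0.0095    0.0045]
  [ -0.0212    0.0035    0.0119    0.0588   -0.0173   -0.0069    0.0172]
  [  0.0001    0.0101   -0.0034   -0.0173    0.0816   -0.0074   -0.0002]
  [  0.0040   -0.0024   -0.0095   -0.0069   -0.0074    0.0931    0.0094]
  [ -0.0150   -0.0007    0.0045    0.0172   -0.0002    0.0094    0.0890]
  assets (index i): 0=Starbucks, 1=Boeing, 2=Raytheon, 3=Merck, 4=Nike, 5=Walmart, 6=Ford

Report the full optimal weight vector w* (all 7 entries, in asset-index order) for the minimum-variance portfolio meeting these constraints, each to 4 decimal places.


0.1428  0.1463  0.0372  0.3366  0.2498  0.1307  -0.0435

u=Σ⁻¹μ = [2.8353  2.2707  1.1286  4.3227  3.0478  1.7978  -0.0180]
v=Σ⁻¹𝟙 = [37.1229  22.3871  19.2885  29.2627  17.7670  14.3065  9.5671]
a=μᵀu=1.881476  b=𝟙ᵀu=15.384967  c=𝟙ᵀv=149.701787  D=ac−b²=44.963121
λ₁=(c·0.135−b)/D = (149.701787·0.135−15.384967)/44.963121 = 0.107305
λ₂=(a−b·0.135)/D = (1.881476−15.384967·0.135)/44.963121 = -0.004348
w* = 0.107305·u + -0.004348·v:
  w_0 = 0.107305·2.8353 + -0.004348·37.1229 = 0.1428  (Starbucks)
  w_1 = 0.107305·2.2707 + -0.004348·22.3871 = 0.1463  (Boeing)
  w_2 = 0.107305·1.1286 + -0.004348·19.2885 = 0.0372  (Raytheon)
  w_3 = 0.107305·4.3227 + -0.004348·29.2627 = 0.3366  (Merck)
  w_4 = 0.107305·3.0478 + -0.004348·17.7670 = 0.2498  (Nike)
  w_5 = 0.107305·1.7978 + -0.004348·14.3065 = 0.1307  (Walmart)
  w_6 = 0.107305·-0.0180 + -0.004348·9.5671 = -0.0435  (Ford)
Σw_i=1.0000  μᵀw=0.1350
σ²=wᵀΣw=λ₁·μ_p+λ₂ = 0.107305·0.135 + -0.004348 = 0.010138 ≈ 0.0101


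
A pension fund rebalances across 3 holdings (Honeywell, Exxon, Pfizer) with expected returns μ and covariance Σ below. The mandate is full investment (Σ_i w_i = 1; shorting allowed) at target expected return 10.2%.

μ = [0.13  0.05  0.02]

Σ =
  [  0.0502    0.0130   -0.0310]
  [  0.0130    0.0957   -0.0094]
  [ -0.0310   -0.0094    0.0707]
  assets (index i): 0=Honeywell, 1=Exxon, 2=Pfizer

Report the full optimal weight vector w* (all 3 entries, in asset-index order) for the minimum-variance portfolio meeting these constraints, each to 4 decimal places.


p=Σ⁻¹μ = [3.7408  0.2059  1.9505]
q=Σ⁻¹𝟙 = [37.2343  8.4952  31.6000]
a=μᵀp=0.535611  b=𝟙ᵀp=5.897218  c=𝟙ᵀq=77.329492  D=ac−b²=6.641356
λ₁=(c·0.102−b)/D = (77.329492·0.102−5.897218)/6.641356 = 0.299696
λ₂=(a−b·0.102)/D = (0.535611−5.897218·0.102)/6.641356 = -0.009923
w* = 0.299696·p + -0.009923·q:
  w_0 = 0.299696·3.7408 + -0.009923·37.2343 = 0.7516  (Honeywell)
  w_1 = 0.299696·0.2059 + -0.009923·8.4952 = -0.0226  (Exxon)
  w_2 = 0.299696·1.9505 + -0.009923·31.6000 = 0.2710  (Pfizer)
Σw_i=1.0000  μᵀw=0.1020
σ²=wᵀΣw=λ₁·μ_p+λ₂ = 0.299696·0.102 + -0.009923 = 0.020646 ≈ 0.0206

0.7516  -0.0226  0.2710


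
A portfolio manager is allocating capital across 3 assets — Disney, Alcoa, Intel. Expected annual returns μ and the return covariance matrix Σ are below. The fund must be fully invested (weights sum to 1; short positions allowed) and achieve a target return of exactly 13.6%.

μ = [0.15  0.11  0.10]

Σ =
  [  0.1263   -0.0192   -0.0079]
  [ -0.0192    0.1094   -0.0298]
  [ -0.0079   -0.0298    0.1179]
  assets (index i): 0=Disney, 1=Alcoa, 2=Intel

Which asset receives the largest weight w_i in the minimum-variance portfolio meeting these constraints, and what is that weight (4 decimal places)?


g=Σ⁻¹μ = [1.5231  1.6449  1.3660]
h=Σ⁻¹𝟙 = [10.9400  14.5743  12.8986]
a=μᵀg=0.546009  b=𝟙ᵀg=4.534028  c=𝟙ᵀh=38.412845  D=ac−b²=0.416346
λ₁=(c·0.136−b)/D = (38.412845·0.136−4.534028)/0.416346 = 1.657559
λ₂=(a−b·0.136)/D = (0.546009−4.534028·0.136)/0.416346 = -0.169616
w* = 1.657559·g + -0.169616·h:
  w_0 = 1.657559·1.5231 + -0.169616·10.9400 = 0.6691  (Disney)
  w_1 = 1.657559·1.6449 + -0.169616·14.5743 = 0.2545  (Alcoa)
  w_2 = 1.657559·1.3660 + -0.169616·12.8986 = 0.0764  (Intel)
Σw_i=1.0000  μᵀw=0.1360
σ²=wᵀΣw=λ₁·μ_p+λ₂ = 1.657559·0.136 + -0.169616 = 0.055812 ≈ 0.0558

Disney (0.6691)


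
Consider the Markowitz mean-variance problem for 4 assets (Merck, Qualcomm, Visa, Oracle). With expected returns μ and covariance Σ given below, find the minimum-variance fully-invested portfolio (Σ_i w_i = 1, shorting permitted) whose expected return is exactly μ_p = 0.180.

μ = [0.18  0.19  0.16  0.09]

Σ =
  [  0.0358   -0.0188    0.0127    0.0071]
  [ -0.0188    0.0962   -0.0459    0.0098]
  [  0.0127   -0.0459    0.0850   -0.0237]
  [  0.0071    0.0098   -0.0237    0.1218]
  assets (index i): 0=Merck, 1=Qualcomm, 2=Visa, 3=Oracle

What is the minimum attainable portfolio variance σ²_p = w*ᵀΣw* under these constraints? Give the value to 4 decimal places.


0.0124

p=Σ⁻¹μ = [6.1083  4.9226  3.8321  0.7324]
q=Σ⁻¹𝟙 = [31.9142  27.2732  24.1952  8.8634]
a=μᵀp=2.713837  b=𝟙ᵀp=15.595408  c=𝟙ᵀq=92.246018  D=ac−b²=7.123926
λ₁=(c·0.180−b)/D = (92.246018·0.180−15.595408)/7.123926 = 0.141618
λ₂=(a−b·0.180)/D = (2.713837−15.595408·0.180)/7.123926 = -0.013102
w* = 0.141618·p + -0.013102·q:
  w_0 = 0.141618·6.1083 + -0.013102·31.9142 = 0.4469  (Merck)
  w_1 = 0.141618·4.9226 + -0.013102·27.2732 = 0.3398  (Qualcomm)
  w_2 = 0.141618·3.8321 + -0.013102·24.1952 = 0.2257  (Visa)
  w_3 = 0.141618·0.7324 + -0.013102·8.8634 = -0.0124  (Oracle)
Σw_i=1.0000  μᵀw=0.1800
σ²=wᵀΣw=λ₁·μ_p+λ₂ = 0.141618·0.180 + -0.013102 = 0.012389 ≈ 0.0124


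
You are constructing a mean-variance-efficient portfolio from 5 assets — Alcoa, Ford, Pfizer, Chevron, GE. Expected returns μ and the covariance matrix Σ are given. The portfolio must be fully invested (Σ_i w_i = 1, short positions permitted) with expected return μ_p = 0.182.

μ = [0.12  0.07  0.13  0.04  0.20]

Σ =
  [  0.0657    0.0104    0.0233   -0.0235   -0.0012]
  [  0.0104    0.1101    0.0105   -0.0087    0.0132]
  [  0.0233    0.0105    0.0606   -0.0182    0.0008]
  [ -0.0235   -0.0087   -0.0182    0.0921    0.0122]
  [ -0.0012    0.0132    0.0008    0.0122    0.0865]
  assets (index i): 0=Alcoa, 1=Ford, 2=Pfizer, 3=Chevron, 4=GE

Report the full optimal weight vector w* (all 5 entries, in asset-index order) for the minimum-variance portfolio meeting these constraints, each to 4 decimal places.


u=Σ⁻¹μ = [1.5392  0.1325  1.7729  0.9025  2.1696]
v=Σ⁻¹𝟙 = [15.3173  6.6248  14.5137  17.1730  8.2059]
a=μᵀu=0.894471  b=𝟙ᵀu=6.516692  c=𝟙ᵀv=61.834654  D=ac−b²=12.842020
λ₁=(c·0.182−b)/D = (61.834654·0.182−6.516692)/12.842020 = 0.368884
λ₂=(a−b·0.182)/D = (0.894471−6.516692·0.182)/12.842020 = -0.022704
w* = 0.368884·u + -0.022704·v:
  w_0 = 0.368884·1.5392 + -0.022704·15.3173 = 0.2200  (Alcoa)
  w_1 = 0.368884·0.1325 + -0.022704·6.6248 = -0.1015  (Ford)
  w_2 = 0.368884·1.7729 + -0.022704·14.5137 = 0.3245  (Pfizer)
  w_3 = 0.368884·0.9025 + -0.022704·17.1730 = -0.0570  (Chevron)
  w_4 = 0.368884·2.1696 + -0.022704·8.2059 = 0.6140  (GE)
Σw_i=1.0000  μᵀw=0.1820
σ²=wᵀΣw=λ₁·μ_p+λ₂ = 0.368884·0.182 + -0.022704 = 0.044433 ≈ 0.0444

0.2200  -0.1015  0.3245  -0.0570  0.6140


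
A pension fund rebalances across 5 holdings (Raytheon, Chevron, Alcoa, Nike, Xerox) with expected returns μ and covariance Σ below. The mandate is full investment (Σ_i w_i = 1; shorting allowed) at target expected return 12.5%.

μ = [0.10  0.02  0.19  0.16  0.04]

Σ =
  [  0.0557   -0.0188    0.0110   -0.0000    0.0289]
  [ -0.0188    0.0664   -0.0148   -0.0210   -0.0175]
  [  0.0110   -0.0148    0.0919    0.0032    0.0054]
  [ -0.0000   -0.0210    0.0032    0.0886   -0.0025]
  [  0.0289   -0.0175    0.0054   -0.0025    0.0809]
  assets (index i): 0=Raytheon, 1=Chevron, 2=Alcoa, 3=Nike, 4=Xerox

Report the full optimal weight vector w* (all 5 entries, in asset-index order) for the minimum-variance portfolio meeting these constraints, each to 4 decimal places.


u=Σ⁻¹μ = [2.0047  2.0776  2.0752  2.2278  0.1580]
v=Σ⁻¹𝟙 = [20.3691  32.7089  12.3513  18.9296  11.9204]
a=μᵀu=0.999090  b=𝟙ᵀu=8.543396  c=𝟙ᵀv=96.279376  D=ac−b²=23.202187
λ₁=(c·0.125−b)/D = (96.279376·0.125−8.543396)/23.202187 = 0.150483
λ₂=(a−b·0.125)/D = (0.999090−8.543396·0.125)/23.202187 = -0.002967
w* = 0.150483·u + -0.002967·v:
  w_0 = 0.150483·2.0047 + -0.002967·20.3691 = 0.2413  (Raytheon)
  w_1 = 0.150483·2.0776 + -0.002967·32.7089 = 0.2156  (Chevron)
  w_2 = 0.150483·2.0752 + -0.002967·12.3513 = 0.2756  (Alcoa)
  w_3 = 0.150483·2.2278 + -0.002967·18.9296 = 0.2791  (Nike)
  w_4 = 0.150483·0.1580 + -0.002967·11.9204 = -0.0116  (Xerox)
Σw_i=1.0000  μᵀw=0.1250
σ²=wᵀΣw=λ₁·μ_p+λ₂ = 0.150483·0.125 + -0.002967 = 0.015844 ≈ 0.0158

0.2413  0.2156  0.2756  0.2791  -0.0116


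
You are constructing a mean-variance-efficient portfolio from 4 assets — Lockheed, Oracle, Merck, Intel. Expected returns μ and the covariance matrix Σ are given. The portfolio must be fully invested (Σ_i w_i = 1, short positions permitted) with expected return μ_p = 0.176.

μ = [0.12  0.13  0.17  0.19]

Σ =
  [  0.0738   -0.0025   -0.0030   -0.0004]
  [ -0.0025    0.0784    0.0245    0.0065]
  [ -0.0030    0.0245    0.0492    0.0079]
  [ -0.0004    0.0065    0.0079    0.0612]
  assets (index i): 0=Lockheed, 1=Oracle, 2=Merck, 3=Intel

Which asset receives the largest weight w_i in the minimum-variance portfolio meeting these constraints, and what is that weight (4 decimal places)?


g=Σ⁻¹μ = [1.7762  0.6078  2.8296  2.6864]
h=Σ⁻¹𝟙 = [14.4963  7.2738  15.3912  13.6753]
a=μᵀg=1.283598  b=𝟙ᵀg=7.899961  c=𝟙ᵀh=50.836608  D=ac−b²=2.844365
λ₁=(c·0.176−b)/D = (50.836608·0.176−7.899961)/2.844365 = 0.368196
λ₂=(a−b·0.176)/D = (1.283598−7.899961·0.176)/2.844365 = -0.037546
w* = 0.368196·g + -0.037546·h:
  w_0 = 0.368196·1.7762 + -0.037546·14.4963 = 0.1097  (Lockheed)
  w_1 = 0.368196·0.6078 + -0.037546·7.2738 = -0.0493  (Oracle)
  w_2 = 0.368196·2.8296 + -0.037546·15.3912 = 0.4639  (Merck)
  w_3 = 0.368196·2.6864 + -0.037546·13.6753 = 0.4757  (Intel)
Σw_i=1.0000  μᵀw=0.1760
σ²=wᵀΣw=λ₁·μ_p+λ₂ = 0.368196·0.176 + -0.037546 = 0.027256 ≈ 0.0273

Intel (0.4757)


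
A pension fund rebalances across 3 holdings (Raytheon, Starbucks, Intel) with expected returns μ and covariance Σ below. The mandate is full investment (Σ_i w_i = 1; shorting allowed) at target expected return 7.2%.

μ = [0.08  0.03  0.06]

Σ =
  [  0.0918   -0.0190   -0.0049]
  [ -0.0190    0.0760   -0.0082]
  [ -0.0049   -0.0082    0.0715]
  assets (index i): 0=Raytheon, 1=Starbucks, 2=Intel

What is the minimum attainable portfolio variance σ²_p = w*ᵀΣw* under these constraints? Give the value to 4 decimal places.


0.0421

x=Σ⁻¹μ = [1.0852  0.7742  1.0023]
y=Σ⁻¹𝟙 = [15.7358  18.9517  17.2379]
a=μᵀx=0.170180  b=𝟙ᵀx=2.861692  c=𝟙ᵀy=51.925450  D=ac−b²=0.647393
λ₁=(c·0.072−b)/D = (51.925450·0.072−2.861692)/0.647393 = 1.354573
λ₂=(a−b·0.072)/D = (0.170180−2.861692·0.072)/0.647393 = -0.055394
w* = 1.354573·x + -0.055394·y:
  w_0 = 1.354573·1.0852 + -0.055394·15.7358 = 0.5983  (Raytheon)
  w_1 = 1.354573·0.7742 + -0.055394·18.9517 = -0.0011  (Starbucks)
  w_2 = 1.354573·1.0023 + -0.055394·17.2379 = 0.4028  (Intel)
Σw_i=1.0000  μᵀw=0.0720
σ²=wᵀΣw=λ₁·μ_p+λ₂ = 1.354573·0.072 + -0.055394 = 0.042135 ≈ 0.0421


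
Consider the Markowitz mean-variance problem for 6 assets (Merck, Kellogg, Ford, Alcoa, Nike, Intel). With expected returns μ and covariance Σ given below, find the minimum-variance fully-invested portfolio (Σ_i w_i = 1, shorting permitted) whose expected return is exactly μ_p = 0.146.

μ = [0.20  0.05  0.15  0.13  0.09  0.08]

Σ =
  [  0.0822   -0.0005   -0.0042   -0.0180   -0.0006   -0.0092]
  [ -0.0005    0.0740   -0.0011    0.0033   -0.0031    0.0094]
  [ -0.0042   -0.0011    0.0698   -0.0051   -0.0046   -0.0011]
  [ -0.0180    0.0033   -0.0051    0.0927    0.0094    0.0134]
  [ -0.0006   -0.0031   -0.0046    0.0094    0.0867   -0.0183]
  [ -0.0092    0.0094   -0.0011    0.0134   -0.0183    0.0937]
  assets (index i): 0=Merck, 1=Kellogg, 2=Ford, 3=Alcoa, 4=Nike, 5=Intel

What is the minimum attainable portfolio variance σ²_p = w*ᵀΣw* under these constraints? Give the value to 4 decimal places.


p=Σ⁻¹μ = [3.1048  0.5639  2.5792  1.8391  1.2523  1.1139]
q=Σ⁻¹𝟙 = [17.1308  12.3986  17.5316  11.3650  14.4344  12.5102]
a=μᵀp=1.476935  b=𝟙ᵀp=10.453202  c=𝟙ᵀq=85.370639  D=ac−b²=16.817489
λ₁=(c·0.146−b)/D = (85.370639·0.146−10.453202)/16.817489 = 0.119573
λ₂=(a−b·0.146)/D = (1.476935−10.453202·0.146)/16.817489 = -0.002927
w* = 0.119573·p + -0.002927·q:
  w_0 = 0.119573·3.1048 + -0.002927·17.1308 = 0.3211  (Merck)
  w_1 = 0.119573·0.5639 + -0.002927·12.3986 = 0.0311  (Kellogg)
  w_2 = 0.119573·2.5792 + -0.002927·17.5316 = 0.2571  (Ford)
  w_3 = 0.119573·1.8391 + -0.002927·11.3650 = 0.1866  (Alcoa)
  w_4 = 0.119573·1.2523 + -0.002927·14.4344 = 0.1075  (Nike)
  w_5 = 0.119573·1.1139 + -0.002927·12.5102 = 0.0966  (Intel)
Σw_i=1.0000  μᵀw=0.1460
σ²=wᵀΣw=λ₁·μ_p+λ₂ = 0.119573·0.146 + -0.002927 = 0.014530 ≈ 0.0145

0.0145


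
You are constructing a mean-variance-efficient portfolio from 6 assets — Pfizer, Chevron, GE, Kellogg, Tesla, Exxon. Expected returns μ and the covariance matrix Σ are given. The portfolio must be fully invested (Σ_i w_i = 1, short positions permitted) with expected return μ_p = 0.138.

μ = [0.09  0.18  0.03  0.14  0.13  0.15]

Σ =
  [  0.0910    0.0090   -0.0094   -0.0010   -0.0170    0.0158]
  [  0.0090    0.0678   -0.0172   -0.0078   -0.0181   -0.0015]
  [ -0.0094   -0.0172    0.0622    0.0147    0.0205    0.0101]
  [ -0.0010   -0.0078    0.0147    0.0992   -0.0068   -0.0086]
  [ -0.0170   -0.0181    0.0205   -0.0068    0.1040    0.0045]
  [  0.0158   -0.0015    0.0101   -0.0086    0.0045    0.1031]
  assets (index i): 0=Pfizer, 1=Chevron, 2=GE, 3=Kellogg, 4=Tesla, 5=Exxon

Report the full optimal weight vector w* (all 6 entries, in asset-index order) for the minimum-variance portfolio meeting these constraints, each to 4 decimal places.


0.1053  0.3219  0.0817  0.1762  0.1884  0.1264

g=Σ⁻¹μ = [0.8206  3.3815  0.1976  1.9172  1.9971  1.4317]
h=Σ⁻¹𝟙 = [11.7254  22.0571  16.0402  11.0304  12.6265  7.0210]
a=μᵀg=1.431227  b=𝟙ᵀg=9.745619  c=𝟙ᵀh=80.500575  D=ac−b²=20.237543
λ₁=(c·0.138−b)/D = (80.500575·0.138−9.745619)/20.237543 = 0.067373
λ₂=(a−b·0.138)/D = (1.431227−9.745619·0.138)/20.237543 = 0.004266
w* = 0.067373·g + 0.004266·h:
  w_0 = 0.067373·0.8206 + 0.004266·11.7254 = 0.1053  (Pfizer)
  w_1 = 0.067373·3.3815 + 0.004266·22.0571 = 0.3219  (Chevron)
  w_2 = 0.067373·0.1976 + 0.004266·16.0402 = 0.0817  (GE)
  w_3 = 0.067373·1.9172 + 0.004266·11.0304 = 0.1762  (Kellogg)
  w_4 = 0.067373·1.9971 + 0.004266·12.6265 = 0.1884  (Tesla)
  w_5 = 0.067373·1.4317 + 0.004266·7.0210 = 0.1264  (Exxon)
Σw_i=1.0000  μᵀw=0.1380
σ²=wᵀΣw=λ₁·μ_p+λ₂ = 0.067373·0.138 + 0.004266 = 0.013563 ≈ 0.0136


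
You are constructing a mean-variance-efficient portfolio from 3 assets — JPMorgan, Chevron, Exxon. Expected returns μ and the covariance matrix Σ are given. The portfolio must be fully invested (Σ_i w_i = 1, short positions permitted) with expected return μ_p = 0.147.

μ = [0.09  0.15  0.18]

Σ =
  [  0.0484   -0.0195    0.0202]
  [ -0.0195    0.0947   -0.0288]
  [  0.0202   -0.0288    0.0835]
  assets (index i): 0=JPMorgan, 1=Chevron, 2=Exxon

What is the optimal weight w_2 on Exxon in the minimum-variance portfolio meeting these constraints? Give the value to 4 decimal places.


u=Σ⁻¹μ = [1.8678  2.7781  2.6620]
v=Σ⁻¹𝟙 = [22.9698  19.2622  13.0630]
a=μᵀu=1.063987  b=𝟙ᵀu=7.307945  c=𝟙ᵀv=55.294964  D=ac−b²=5.427066
λ₁=(c·0.147−b)/D = (55.294964·0.147−7.307945)/5.427066 = 0.151171
λ₂=(a−b·0.147)/D = (1.063987−7.307945·0.147)/5.427066 = -0.001894
w* = 0.151171·u + -0.001894·v:
  w_0 = 0.151171·1.8678 + -0.001894·22.9698 = 0.2388  (JPMorgan)
  w_1 = 0.151171·2.7781 + -0.001894·19.2622 = 0.3835  (Chevron)
  w_2 = 0.151171·2.6620 + -0.001894·13.0630 = 0.3777  (Exxon)
Σw_i=1.0000  μᵀw=0.1470
σ²=wᵀΣw=λ₁·μ_p+λ₂ = 0.151171·0.147 + -0.001894 = 0.020328 ≈ 0.0203

0.3777


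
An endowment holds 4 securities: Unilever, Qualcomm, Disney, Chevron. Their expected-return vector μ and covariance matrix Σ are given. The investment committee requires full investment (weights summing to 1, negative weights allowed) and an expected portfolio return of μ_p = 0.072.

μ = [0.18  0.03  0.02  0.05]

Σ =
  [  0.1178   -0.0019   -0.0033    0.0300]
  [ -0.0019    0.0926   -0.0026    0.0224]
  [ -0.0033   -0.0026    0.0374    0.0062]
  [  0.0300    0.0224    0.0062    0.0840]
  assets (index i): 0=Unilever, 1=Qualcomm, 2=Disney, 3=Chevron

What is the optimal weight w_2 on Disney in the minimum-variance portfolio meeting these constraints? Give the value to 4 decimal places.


0.4611

x=Σ⁻¹μ = [1.5894  0.4097  0.7259  -0.1352]
y=Σ⁻¹𝟙 = [8.4196  10.7813  27.5693  3.9879]
a=μᵀx=0.306138  b=𝟙ᵀx=2.589743  c=𝟙ᵀy=50.758048  D=ac−b²=8.832195
λ₁=(c·0.072−b)/D = (50.758048·0.072−2.589743)/8.832195 = 0.120563
λ₂=(a−b·0.072)/D = (0.306138−2.589743·0.072)/8.832195 = 0.013550
w* = 0.120563·x + 0.013550·y:
  w_0 = 0.120563·1.5894 + 0.013550·8.4196 = 0.3057  (Unilever)
  w_1 = 0.120563·0.4097 + 0.013550·10.7813 = 0.1955  (Qualcomm)
  w_2 = 0.120563·0.7259 + 0.013550·27.5693 = 0.4611  (Disney)
  w_3 = 0.120563·-0.1352 + 0.013550·3.9879 = 0.0377  (Chevron)
Σw_i=1.0000  μᵀw=0.0720
σ²=wᵀΣw=λ₁·μ_p+λ₂ = 0.120563·0.072 + 0.013550 = 0.022231 ≈ 0.0222
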